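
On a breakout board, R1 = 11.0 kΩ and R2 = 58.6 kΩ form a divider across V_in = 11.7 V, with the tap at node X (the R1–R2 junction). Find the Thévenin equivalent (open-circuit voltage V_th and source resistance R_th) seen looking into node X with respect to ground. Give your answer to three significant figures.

V_th ≈ 9.85 V, R_th ≈ 9.26 kΩ

With X open, the divider is unloaded: V_th = 11.7 × 58.6/69.60 = 9.851 V.
Looking into X with the source shorted: R_th = R1·R2/(R1+R2) = 11.00 × 58.6/69.60 = 9.261 kΩ.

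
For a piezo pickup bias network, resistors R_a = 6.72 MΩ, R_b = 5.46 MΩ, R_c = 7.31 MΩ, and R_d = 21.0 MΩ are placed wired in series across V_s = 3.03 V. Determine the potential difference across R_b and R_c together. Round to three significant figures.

Series total: ΣR = 6.72 + 5.46 + 7.31 + 21.0 = 40.49 MΩ.
R_{R_b..R_c} = 5.46 + 7.31 = 12.77 MΩ.
V = V_s · R/ΣR = 3.03 × 0.3154 = 0.9556 V.

V ≈ 0.956 V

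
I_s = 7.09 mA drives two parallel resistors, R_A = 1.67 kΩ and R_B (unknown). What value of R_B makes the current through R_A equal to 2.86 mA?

R_B ≈ 1.13 kΩ

The fraction through R_A equals R_B/(R_A+R_B).
With f = 0.4034, R_B = R_A · f/(1−f) = 1.67 × 0.6761 = 1.129 kΩ.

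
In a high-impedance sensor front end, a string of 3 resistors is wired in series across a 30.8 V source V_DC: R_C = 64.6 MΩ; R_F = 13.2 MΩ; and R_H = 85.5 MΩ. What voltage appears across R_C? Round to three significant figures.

ΣR = 64.6 + 13.2 + 85.5 = 163.3 MΩ.
By the voltage-divider rule, V = 30.8 × 64.60/163.3 = 12.18 V.

V ≈ 12.2 V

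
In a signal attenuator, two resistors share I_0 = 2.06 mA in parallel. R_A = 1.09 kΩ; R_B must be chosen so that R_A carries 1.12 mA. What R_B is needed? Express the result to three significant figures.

R_B ≈ 1.30 kΩ

In a two-way split, I_A/I_0 = R_B/(R_A + R_B).
With f = 0.5437, R_B = R_A · f/(1−f) = 1.09 × 1.191 = 1.299 kΩ.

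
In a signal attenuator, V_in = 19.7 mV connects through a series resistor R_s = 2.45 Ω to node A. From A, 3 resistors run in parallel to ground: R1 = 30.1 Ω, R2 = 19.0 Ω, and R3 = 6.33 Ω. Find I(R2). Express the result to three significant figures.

Equivalent of the parallel group: R_p = 4.101 Ω.
V_A by voltage divider: V_A = 19.7 × 4.101/(2.45 + 4.101) = 12.33 mV.
Branch current I = V_A/R2 = 12.33/19.0 = 0.6491 mA.

I ≈ 0.649 mA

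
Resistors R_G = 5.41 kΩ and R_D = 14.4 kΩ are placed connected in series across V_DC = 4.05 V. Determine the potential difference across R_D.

V ≈ 2.94 V

Series total: ΣR = 5.41 + 14.4 = 19.81 kΩ.
By the voltage-divider rule, V = 4.05 × 14.40/19.81 = 2.944 V.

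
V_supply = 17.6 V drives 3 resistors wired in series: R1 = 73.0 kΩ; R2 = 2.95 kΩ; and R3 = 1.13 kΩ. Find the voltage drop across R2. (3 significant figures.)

V ≈ 0.674 V

ΣR = 73.0 + 2.95 + 1.13 = 77.08 kΩ.
By the voltage-divider rule, V = 17.6 × 2.950/77.08 = 0.6736 V.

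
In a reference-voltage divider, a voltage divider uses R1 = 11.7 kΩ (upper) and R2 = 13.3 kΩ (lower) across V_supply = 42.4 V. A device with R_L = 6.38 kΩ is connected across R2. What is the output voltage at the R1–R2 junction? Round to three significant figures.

First combine the lower leg with the load: R2 ‖ R_L = 4.312 kΩ.
Now apply the divider: V_out = 42.4 × 0.2693 = 11.42 V.

V_out ≈ 11.4 V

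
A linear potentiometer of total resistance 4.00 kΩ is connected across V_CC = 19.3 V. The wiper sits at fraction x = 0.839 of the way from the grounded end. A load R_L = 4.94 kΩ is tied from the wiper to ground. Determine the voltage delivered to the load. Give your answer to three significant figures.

V_out ≈ 14.6 V

Split the track: R_lower = x·R_p = 3.356 kΩ, R_upper = (1−x)·R_p = 0.6440 kΩ.
Lower segment in parallel with the load: 3.356 ‖ 4.94 = 1.998 kΩ.
Loaded-divider output: V_out = 19.3 × 0.7563 = 14.60 V.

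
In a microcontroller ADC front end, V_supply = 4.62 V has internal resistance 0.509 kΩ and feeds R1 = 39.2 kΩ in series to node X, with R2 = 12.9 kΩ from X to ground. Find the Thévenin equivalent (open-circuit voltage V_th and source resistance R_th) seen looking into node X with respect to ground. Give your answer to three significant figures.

V_th ≈ 1.13 V, R_th ≈ 9.74 kΩ

R1' = 0.509 + 39.2 = 39.71 kΩ (source resistance + R1).
With X open, the divider is unloaded: V_th = 4.62 × 12.9/52.61 = 1.133 V.
With V_supply suppressed (replaced by a short), R_th = R1' ‖ R2 = (39.71 × 12.9)/(39.71 + 12.9) = 9.737 kΩ.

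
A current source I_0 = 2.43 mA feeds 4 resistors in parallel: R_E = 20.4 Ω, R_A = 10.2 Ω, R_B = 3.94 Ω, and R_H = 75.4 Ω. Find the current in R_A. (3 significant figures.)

Total conductance ΣG = 1/20.4 + 1/10.2 + 1/3.94 + 1/75.4 = 0.4141 (units of 1/Ω).
Current divider: I(R_A) = I_0 · G_k/ΣG = 2.43 × (0.09804/0.4141) = 2.43 × 0.2367 = 0.5753 mA.

I ≈ 0.575 mA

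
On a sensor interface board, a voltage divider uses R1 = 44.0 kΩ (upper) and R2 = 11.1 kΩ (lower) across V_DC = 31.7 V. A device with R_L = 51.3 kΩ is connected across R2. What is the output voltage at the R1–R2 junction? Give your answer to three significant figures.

V_out ≈ 5.45 V

R2 ‖ R_L = (11.1 × 51.3)/(11.1 + 51.3) = 9.125 kΩ.
Then V_out = V_DC · R2'/(R1 + R2') = 31.7 × 9.125/53.13 = 5.445 V.
(Unloaded it would be 6.39 V; the load pulls it down.)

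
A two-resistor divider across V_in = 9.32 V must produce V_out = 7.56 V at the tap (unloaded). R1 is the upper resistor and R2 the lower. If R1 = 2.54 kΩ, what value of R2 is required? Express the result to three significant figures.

Required fraction k = V_out/V_in = 0.8112.
Rearranging, R2 = R1·k/(1−k) = 2.54 × 4.295 = 10.91 kΩ.

R2 ≈ 10.9 kΩ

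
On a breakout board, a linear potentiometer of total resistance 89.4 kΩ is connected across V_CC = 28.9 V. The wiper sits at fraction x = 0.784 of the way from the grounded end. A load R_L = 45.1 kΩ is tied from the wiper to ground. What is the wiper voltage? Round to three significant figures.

Lower segment x·R_p = 70.09 kΩ; upper segment (1−x)·R_p = 19.31 kΩ.
Lower segment in parallel with the load: 70.09 ‖ 45.1 = 27.44 kΩ.
V_out = 28.9 × 27.44/(19.31 + 27.44) = 16.96 V.
(Unloaded: V_out = x·V_CC = 22.7 V.)

V_out ≈ 17.0 V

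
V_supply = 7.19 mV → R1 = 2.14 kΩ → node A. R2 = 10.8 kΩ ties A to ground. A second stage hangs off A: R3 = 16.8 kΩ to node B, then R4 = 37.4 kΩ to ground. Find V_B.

V_B ≈ 4.01 mV

Looking into the second stage from A: R3 + R4 = 54.20 kΩ appears in parallel with R2.
R2 ‖ (R3+R4) = 9.006 kΩ.
So V_A = 7.19 × 0.8080 = 5.809 mV.
Stage 2 is unloaded, so V_B = V_A · R4/(R3+R4) = 5.809 × 37.4/54.20 = 4.009 mV.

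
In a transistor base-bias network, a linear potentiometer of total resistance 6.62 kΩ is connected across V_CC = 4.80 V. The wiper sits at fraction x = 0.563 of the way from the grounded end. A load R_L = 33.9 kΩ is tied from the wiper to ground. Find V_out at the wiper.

V_out ≈ 2.58 V

Lower segment x·R_p = 3.727 kΩ; upper segment (1−x)·R_p = 2.893 kΩ.
(x·R_p) ‖ R_L = 3.358 kΩ.
V_out = 4.80 × 3.358/(2.893 + 3.358) = 2.579 V.
(Unloaded: V_out = x·V_CC = 2.70 V.)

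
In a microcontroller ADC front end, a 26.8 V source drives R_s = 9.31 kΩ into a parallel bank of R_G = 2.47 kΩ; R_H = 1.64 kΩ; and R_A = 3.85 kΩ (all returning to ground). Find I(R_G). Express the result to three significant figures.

I ≈ 0.843 mA

Parallel bank: R_p = 1/(1/2.47 + 1/1.64 + 1/3.85) = 0.7847 kΩ.
V_A by voltage divider: V_A = 26.8 × 0.7847/(9.31 + 0.7847) = 2.083 V.
Branch current I = V_A/R_G = 2.083/2.47 = 0.8434 mA.
(Check via current divider: I_total = 2.655 mA; share G_k/ΣG = 0.3177 → same result.)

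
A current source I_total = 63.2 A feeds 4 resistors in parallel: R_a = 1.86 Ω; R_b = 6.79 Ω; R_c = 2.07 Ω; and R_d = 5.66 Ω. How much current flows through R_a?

Conductances: ΣG = 1/1.86 + 1/6.79 + 1/2.07 + 1/5.66 = 1.345 (1/Ω).
Current divider: I(R_a) = I_total · G_k/ΣG = 63.2 × (0.5376/1.345) = 63.2 × 0.3998 = 25.27 A.

I ≈ 25.3 A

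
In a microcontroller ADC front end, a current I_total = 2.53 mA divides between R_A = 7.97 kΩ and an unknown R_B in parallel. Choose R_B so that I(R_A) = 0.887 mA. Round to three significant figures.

In a two-way split, I_A/I_total = R_B/(R_A + R_B).
With f = 0.3506, R_B = R_A · f/(1−f) = 7.97 × 0.5399 = 4.303 kΩ.

R_B ≈ 4.30 kΩ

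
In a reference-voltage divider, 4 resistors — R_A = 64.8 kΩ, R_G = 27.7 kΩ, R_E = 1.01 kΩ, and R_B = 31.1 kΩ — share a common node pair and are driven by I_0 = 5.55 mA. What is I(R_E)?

I ≈ 5.12 mA

Total conductance ΣG = 1/64.8 + 1/27.7 + 1/1.01 + 1/31.1 = 1.074 (units of 1/kΩ).
Current divider: I(R_E) = I_0 · G_k/ΣG = 5.55 × (0.9901/1.074) = 5.55 × 0.9221 = 5.117 mA.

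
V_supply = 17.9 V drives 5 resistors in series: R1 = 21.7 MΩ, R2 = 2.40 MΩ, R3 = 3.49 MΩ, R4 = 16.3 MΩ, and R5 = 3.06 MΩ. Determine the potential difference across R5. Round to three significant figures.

V ≈ 1.17 V

Total series resistance ΣR = 21.7 + 2.40 + 3.49 + 16.3 + 3.06 = 46.95 MΩ.
Voltage divider: V = V_supply · (3.060 / 46.95) = 17.9 × 0.06518 = 1.167 V.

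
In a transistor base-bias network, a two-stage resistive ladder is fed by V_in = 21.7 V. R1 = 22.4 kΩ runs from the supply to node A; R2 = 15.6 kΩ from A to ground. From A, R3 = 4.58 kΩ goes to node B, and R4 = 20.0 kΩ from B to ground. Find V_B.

V_B ≈ 5.28 V

Node A sees R2 in parallel with the series input of stage 2, R3 + R4 = 24.58 kΩ.
R2 ‖ (R3+R4) = 9.543 kΩ.
V_A = 21.7 × 9.543/(22.4 + 9.543) = 6.483 V.
V_B = V_A × 0.8137 = 5.275 V.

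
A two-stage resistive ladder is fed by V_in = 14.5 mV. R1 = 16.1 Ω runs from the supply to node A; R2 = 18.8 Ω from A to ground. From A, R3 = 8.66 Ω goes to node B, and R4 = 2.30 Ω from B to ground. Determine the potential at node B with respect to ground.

Node A sees R2 in parallel with the series input of stage 2, R3 + R4 = 10.96 Ω.
Effective lower resistance at A: R2 ‖ 10.96 = 6.924 Ω.
First divider: V_A = V_in · 6.924/(16.1 + 6.924) = 4.360 mV.
Stage 2 is unloaded, so V_B = V_A · R4/(R3+R4) = 4.360 × 2.30/10.96 = 0.9151 mV.

V_B ≈ 0.915 mV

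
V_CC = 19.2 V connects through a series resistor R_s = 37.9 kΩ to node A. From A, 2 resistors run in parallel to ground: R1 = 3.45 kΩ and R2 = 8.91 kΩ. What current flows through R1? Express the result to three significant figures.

Equivalent of the parallel group: R_p = 2.487 kΩ.
V_A = 19.2 × 2.487/40.39 = 1.182 V.
I(R1) = V_A / R1 = 1.182/3.45 = 0.3427 mA.

I ≈ 0.343 mA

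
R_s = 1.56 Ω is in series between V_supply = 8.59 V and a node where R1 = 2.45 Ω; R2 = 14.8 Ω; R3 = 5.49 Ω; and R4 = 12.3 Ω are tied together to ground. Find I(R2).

Combine the parallel branches: R_p = (1/2.45 + 1/14.8 + 1/5.49 + 1/12.3)⁻¹ = 1.353 Ω.
V_A by voltage divider: V_A = 8.59 × 1.353/(1.56 + 1.353) = 3.990 V.
Branch current I = V_A/R2 = 3.990/14.8 = 0.2696 A.

I ≈ 0.270 A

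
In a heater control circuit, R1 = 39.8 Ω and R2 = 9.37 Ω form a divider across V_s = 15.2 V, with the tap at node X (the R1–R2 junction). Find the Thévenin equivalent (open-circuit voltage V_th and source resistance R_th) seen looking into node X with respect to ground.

V_th ≈ 2.90 V, R_th ≈ 7.58 Ω

With X open, the divider is unloaded: V_th = 15.2 × 9.37/49.17 = 2.897 V.
Looking into X with the source shorted: R_th = R1·R2/(R1+R2) = 39.80 × 9.37/49.17 = 7.584 Ω.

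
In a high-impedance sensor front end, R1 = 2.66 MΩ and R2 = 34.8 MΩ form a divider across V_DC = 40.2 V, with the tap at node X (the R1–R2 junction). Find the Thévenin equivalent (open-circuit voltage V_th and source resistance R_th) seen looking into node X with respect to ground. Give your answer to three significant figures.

V_th ≈ 37.3 V, R_th ≈ 2.47 MΩ

With X open, the divider is unloaded: V_th = 40.2 × 34.8/37.46 = 37.35 V.
With V_DC suppressed (replaced by a short), R_th = R1 ‖ R2 = (2.660 × 34.8)/(2.660 + 34.8) = 2.471 MΩ.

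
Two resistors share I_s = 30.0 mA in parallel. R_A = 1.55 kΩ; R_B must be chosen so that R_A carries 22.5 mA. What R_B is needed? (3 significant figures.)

In a two-way split, I_A/I_s = R_B/(R_A + R_B).
With f = 0.7500, R_B = R_A · f/(1−f) = 1.55 × 3.000 = 4.650 kΩ.

R_B ≈ 4.65 kΩ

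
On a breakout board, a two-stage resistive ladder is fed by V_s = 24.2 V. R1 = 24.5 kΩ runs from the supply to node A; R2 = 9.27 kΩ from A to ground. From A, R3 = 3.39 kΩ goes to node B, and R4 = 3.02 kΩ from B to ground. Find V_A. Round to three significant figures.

Node A sees R2 in parallel with the series input of stage 2, R3 + R4 = 6.410 kΩ.
R2 ‖ (R3+R4) = 3.790 kΩ.
V_A = 24.2 × 3.790/(24.5 + 3.790) = 3.242 V.

V_A ≈ 3.24 V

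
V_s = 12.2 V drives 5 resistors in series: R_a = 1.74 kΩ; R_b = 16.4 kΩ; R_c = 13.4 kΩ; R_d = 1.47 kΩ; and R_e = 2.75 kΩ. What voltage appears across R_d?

V ≈ 0.502 V

ΣR = 1.74 + 16.4 + 13.4 + 1.47 + 2.75 = 35.76 kΩ.
By the voltage-divider rule, V = 12.2 × 1.470/35.76 = 0.5015 V.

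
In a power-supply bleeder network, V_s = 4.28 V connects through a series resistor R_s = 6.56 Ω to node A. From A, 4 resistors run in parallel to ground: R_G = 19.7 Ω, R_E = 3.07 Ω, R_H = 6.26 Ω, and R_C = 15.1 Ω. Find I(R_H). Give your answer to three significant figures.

I ≈ 0.138 A

Combine the parallel branches: R_p = (1/19.7 + 1/3.07 + 1/6.26 + 1/15.1)⁻¹ = 1.660 Ω.
V_A by voltage divider: V_A = 4.28 × 1.660/(6.56 + 1.660) = 0.8643 V.
Branch current I = V_A/R_H = 0.8643/6.26 = 0.1381 A.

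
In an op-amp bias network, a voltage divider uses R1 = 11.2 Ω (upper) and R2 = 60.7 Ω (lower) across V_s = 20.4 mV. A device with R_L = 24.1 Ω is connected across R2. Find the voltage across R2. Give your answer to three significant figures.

The load sits in parallel with R2, giving an effective lower resistance R2' = R2·R_L/(R2+R_L) = 17.25 Ω.
Voltage divider with the loaded lower leg: V_out = 20.4 × 17.25/(11.2 + 17.25) = 20.4 × 0.6063 = 12.37 mV.

V_out ≈ 12.4 mV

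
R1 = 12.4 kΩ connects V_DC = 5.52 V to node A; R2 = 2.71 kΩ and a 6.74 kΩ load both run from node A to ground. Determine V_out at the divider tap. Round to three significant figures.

V_out ≈ 0.744 V

The load sits in parallel with R2, giving an effective lower resistance R2' = R2·R_L/(R2+R_L) = 1.933 kΩ.
Then V_out = V_DC · R2'/(R1 + R2') = 5.52 × 1.933/14.33 = 0.7444 V.
(Unloaded it would be 0.990 V; the load pulls it down.)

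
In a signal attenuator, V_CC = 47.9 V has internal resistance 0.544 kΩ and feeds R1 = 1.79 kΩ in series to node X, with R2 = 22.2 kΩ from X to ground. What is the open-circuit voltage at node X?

V_th ≈ 43.3 V

R1' = 0.544 + 1.79 = 2.334 kΩ (source resistance + R1).
With X open, the divider is unloaded: V_th = 47.9 × 22.2/24.53 = 43.34 V.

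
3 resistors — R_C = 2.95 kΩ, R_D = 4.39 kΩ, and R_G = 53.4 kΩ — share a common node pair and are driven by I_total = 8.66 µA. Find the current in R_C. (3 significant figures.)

I ≈ 5.01 µA

Conductances: ΣG = 1/2.95 + 1/4.39 + 1/53.4 = 0.5855 (1/kΩ).
R_C takes the fraction G_k/ΣG = 0.3390/0.5855 = 0.5790, so I = 8.66 × 0.5790 = 5.014 µA.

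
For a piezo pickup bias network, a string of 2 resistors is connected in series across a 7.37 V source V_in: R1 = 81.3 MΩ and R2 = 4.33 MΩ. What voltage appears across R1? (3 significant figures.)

V ≈ 7.00 V

ΣR = 81.3 + 4.33 = 85.63 MΩ.
By the voltage-divider rule, V = 7.37 × 81.30/85.63 = 6.997 V.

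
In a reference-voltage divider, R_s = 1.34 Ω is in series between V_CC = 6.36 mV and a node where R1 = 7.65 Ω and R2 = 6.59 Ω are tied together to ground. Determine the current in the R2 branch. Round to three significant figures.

I ≈ 0.700 mA

Combine the parallel branches: R_p = (1/7.65 + 1/6.59)⁻¹ = 3.540 Ω.
V_A = 6.36 × 3.540/4.880 = 4.614 mV.
Branch current I = V_A/R2 = 4.614/6.59 = 0.7001 mA.
(Check via current divider: I_total = 1.303 mA; share G_k/ΣG = 0.5372 → same result.)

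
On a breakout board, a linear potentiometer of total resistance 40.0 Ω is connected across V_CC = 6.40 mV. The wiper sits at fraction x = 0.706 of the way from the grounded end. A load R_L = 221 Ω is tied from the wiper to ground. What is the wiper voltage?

V_out ≈ 4.35 mV

Lower segment x·R_p = 28.24 Ω; upper segment (1−x)·R_p = 11.76 Ω.
R_L loads the lower segment: effective lower R = 25.04 Ω.
Loaded-divider output: V_out = 6.40 × 0.6804 = 4.355 mV.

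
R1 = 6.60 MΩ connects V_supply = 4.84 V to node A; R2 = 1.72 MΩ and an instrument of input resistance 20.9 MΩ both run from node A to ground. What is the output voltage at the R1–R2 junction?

V_out ≈ 0.939 V

The load sits in parallel with R2, giving an effective lower resistance R2' = R2·R_L/(R2+R_L) = 1.589 MΩ.
Voltage divider with the loaded lower leg: V_out = 4.84 × 1.589/(6.60 + 1.589) = 4.84 × 0.1941 = 0.9393 V.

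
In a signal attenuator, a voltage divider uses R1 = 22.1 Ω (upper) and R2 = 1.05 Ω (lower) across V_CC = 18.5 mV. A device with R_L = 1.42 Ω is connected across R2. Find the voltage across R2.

V_out ≈ 0.492 mV

R2 ‖ R_L = (1.05 × 1.42)/(1.05 + 1.42) = 0.6036 Ω.
Then V_out = V_CC · R2'/(R1 + R2') = 18.5 × 0.6036/22.70 = 0.4919 mV.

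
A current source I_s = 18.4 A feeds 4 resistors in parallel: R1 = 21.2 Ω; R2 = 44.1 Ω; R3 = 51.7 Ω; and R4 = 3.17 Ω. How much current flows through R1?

Conductances: ΣG = 1/21.2 + 1/44.1 + 1/51.7 + 1/3.17 = 0.4046 (1/Ω).
R1 takes the fraction G_k/ΣG = 0.04717/0.4046 = 0.1166, so I = 18.4 × 0.1166 = 2.145 A.

I ≈ 2.14 A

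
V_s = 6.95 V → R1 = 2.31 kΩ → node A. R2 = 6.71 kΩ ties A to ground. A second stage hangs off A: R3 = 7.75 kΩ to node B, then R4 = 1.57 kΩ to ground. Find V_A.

Looking into the second stage from A: R3 + R4 = 9.320 kΩ appears in parallel with R2.
Effective lower resistance at A: R2 ‖ 9.320 = 3.901 kΩ.
V_A = 6.95 × 3.901/(2.31 + 3.901) = 4.365 V.

V_A ≈ 4.37 V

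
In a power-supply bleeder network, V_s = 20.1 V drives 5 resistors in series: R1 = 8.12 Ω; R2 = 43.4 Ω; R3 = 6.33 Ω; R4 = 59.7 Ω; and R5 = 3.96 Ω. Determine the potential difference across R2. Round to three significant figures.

V ≈ 7.18 V

ΣR = 8.12 + 43.4 + 6.33 + 59.7 + 3.96 = 121.5 Ω.
V = V_s · R/ΣR = 20.1 × 0.3572 = 7.179 V.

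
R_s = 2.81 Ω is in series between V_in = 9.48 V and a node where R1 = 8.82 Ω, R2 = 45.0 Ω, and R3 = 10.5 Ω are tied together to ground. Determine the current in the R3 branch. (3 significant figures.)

Combine the parallel branches: R_p = (1/8.82 + 1/45.0 + 1/10.5)⁻¹ = 4.332 Ω.
V_A = 9.48 × 4.332/7.142 = 5.750 V.
I(R3) = V_A / R3 = 5.750/10.5 = 0.5476 A.
(Check via current divider: I_total = 1.327 A; share G_k/ΣG = 0.4126 → same result.)

I ≈ 0.548 A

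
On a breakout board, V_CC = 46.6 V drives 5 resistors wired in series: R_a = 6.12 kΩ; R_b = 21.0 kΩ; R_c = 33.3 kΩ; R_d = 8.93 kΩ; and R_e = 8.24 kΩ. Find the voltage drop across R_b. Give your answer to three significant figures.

ΣR = 6.12 + 21.0 + 33.3 + 8.93 + 8.24 = 77.59 kΩ.
Voltage divider: V = V_CC · (21.00 / 77.59) = 46.6 × 0.2707 = 12.61 V.

V ≈ 12.6 V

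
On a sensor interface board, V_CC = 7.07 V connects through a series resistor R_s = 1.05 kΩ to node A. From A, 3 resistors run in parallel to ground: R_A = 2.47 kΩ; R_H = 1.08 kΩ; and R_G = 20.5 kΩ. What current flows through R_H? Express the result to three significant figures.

I ≈ 2.67 mA

Parallel bank: R_p = 1/(1/2.47 + 1/1.08 + 1/20.5) = 0.7249 kΩ.
Node voltage V_A = V_CC · R_p/(R_s + R_p) = 7.07 × 0.4084 = 2.887 V.
Branch current I = V_A/R_H = 2.887/1.08 = 2.674 mA.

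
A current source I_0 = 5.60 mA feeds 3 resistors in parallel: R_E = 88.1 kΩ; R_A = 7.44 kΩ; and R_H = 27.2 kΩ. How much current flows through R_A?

ΣG = 1/88.1 + 1/7.44 + 1/27.2 = 0.1825.
Current divider: I(R_A) = I_0 · G_k/ΣG = 5.60 × (0.1344/0.1825) = 5.60 × 0.7364 = 4.124 mA.

I ≈ 4.12 mA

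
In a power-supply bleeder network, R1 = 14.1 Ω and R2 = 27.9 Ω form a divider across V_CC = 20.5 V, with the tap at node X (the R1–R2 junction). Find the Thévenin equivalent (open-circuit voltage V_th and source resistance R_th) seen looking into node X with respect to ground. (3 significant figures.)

With X open, the divider is unloaded: V_th = 20.5 × 27.9/42.00 = 13.62 V.
Zeroing V_CC shorts the top of R1 to ground, so R_th = R1 ‖ R2 = 9.366 Ω.

V_th ≈ 13.6 V, R_th ≈ 9.37 Ω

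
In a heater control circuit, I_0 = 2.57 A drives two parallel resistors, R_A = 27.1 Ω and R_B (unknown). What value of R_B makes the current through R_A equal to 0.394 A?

R_B ≈ 4.91 Ω

In a two-way split, I_A/I_0 = R_B/(R_A + R_B).
With f = 0.1533, R_B = R_A · f/(1−f) = 27.1 × 0.1811 = 4.907 Ω.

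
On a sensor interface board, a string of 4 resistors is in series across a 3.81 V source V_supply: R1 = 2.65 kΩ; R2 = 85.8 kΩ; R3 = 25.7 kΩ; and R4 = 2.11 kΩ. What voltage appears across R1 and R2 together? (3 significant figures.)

Total series resistance ΣR = 2.65 + 85.8 + 25.7 + 2.11 = 116.3 kΩ.
R_{R1..R2} = 2.65 + 85.8 = 88.45 kΩ.
Voltage divider: V = V_supply · (88.45 / 116.3) = 3.81 × 0.7608 = 2.899 V.

V ≈ 2.90 V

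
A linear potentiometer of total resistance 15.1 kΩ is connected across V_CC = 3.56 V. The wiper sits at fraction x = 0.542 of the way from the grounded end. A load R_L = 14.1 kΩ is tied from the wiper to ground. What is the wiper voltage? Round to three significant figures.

The pot divides into 6.916 kΩ above the wiper and 8.184 kΩ below.
R_L loads the lower segment: effective lower R = 5.178 kΩ.
Then V_out = V_CC · 5.178/(6.916 + 5.178) = 1.524 V.

V_out ≈ 1.52 V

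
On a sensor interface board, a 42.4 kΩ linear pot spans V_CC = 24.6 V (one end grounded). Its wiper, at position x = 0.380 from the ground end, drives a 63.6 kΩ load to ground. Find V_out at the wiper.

V_out ≈ 8.08 V

Split the track: R_lower = x·R_p = 16.11 kΩ, R_upper = (1−x)·R_p = 26.29 kΩ.
(x·R_p) ‖ R_L = 12.86 kΩ.
V_out = 24.6 × 12.86/(26.29 + 12.86) = 8.079 V.
(Unloaded: V_out = x·V_CC = 9.35 V.)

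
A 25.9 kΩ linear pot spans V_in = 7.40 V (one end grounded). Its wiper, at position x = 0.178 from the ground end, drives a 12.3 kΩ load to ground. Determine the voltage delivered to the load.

V_out ≈ 1.01 V

The pot divides into 21.29 kΩ above the wiper and 4.610 kΩ below.
(x·R_p) ‖ R_L = 3.353 kΩ.
Then V_out = V_in · 3.353/(21.29 + 3.353) = 1.007 V.
(Unloaded: V_out = x·V_in = 1.32 V.)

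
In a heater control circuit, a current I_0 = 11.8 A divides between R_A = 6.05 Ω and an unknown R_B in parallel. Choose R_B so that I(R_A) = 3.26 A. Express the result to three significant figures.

R_B ≈ 2.31 Ω

Two-branch current divider: I_A = I_0 · R_B/(R_A + R_B).
With f = 0.2763, R_B = R_A · f/(1−f) = 6.05 × 0.3817 = 2.309 Ω.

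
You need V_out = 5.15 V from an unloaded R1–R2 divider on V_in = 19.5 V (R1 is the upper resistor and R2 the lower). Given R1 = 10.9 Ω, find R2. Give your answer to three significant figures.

Required fraction k = V_out/V_in = 0.2641.
So R2 = R1 · V_out/(V_in − V_out) = 10.9 × 5.15/(19.5 − 5.15) = 10.9 × 0.3589 = 3.912 Ω.

R2 ≈ 3.91 Ω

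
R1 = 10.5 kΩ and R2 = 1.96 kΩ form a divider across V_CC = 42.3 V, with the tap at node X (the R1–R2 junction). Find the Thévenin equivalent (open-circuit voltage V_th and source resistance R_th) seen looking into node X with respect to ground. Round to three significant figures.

V_th ≈ 6.65 V, R_th ≈ 1.65 kΩ

Open-circuit (no load on X): V_th = V_CC · R2/(R1 + R2) = 42.3 × 1.96/(10.50 + 1.96) = 6.654 V.
With V_CC suppressed (replaced by a short), R_th = R1 ‖ R2 = (10.50 × 1.96)/(10.50 + 1.96) = 1.652 kΩ.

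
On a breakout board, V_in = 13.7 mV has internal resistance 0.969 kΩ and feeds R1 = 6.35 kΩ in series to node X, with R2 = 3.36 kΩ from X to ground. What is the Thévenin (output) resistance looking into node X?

R_th ≈ 2.30 kΩ

R1' = 0.969 + 6.35 = 7.319 kΩ (source resistance + R1).
Zeroing V_in shorts the top of R1' to ground, so R_th = R1' ‖ R2 = 2.303 kΩ.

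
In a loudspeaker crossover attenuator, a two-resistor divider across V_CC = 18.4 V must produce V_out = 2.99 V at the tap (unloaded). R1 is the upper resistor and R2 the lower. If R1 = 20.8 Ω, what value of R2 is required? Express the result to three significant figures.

R2 ≈ 4.04 Ω

Required fraction k = V_out/V_CC = 0.1625.
So R2 = R1 · V_out/(V_CC − V_out) = 20.8 × 2.99/(18.4 − 2.99) = 20.8 × 0.1940 = 4.036 Ω.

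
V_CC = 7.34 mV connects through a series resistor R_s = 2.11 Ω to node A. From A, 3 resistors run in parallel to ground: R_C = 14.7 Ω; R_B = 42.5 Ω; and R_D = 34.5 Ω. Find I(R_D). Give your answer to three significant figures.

I ≈ 0.170 mA

Combine the parallel branches: R_p = (1/14.7 + 1/42.5 + 1/34.5)⁻¹ = 8.296 Ω.
Node voltage V_A = V_CC · R_p/(R_s + R_p) = 7.34 × 0.7972 = 5.852 mV.
I(R_D) = V_A / R_D = 5.852/34.5 = 0.1696 mA.
(Equivalently: I_total = 0.7054 mA, then current-divider fraction G_k/ΣG = 0.2405.)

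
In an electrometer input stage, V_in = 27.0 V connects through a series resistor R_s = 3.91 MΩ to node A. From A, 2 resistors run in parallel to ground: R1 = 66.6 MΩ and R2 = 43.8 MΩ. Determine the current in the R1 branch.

Equivalent of the parallel group: R_p = 26.42 MΩ.
Node voltage V_A = V_in · R_p/(R_s + R_p) = 27.0 × 0.8711 = 23.52 V.
Branch current I = V_A/R1 = 23.52/66.6 = 0.3531 µA.

I ≈ 0.353 µA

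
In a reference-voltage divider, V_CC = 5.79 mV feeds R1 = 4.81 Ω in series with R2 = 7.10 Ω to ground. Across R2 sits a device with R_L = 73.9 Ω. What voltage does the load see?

V_out ≈ 3.32 mV

R2 ‖ R_L = (7.10 × 73.9)/(7.10 + 73.9) = 6.478 Ω.
Now apply the divider: V_out = 5.79 × 0.5739 = 3.323 mV.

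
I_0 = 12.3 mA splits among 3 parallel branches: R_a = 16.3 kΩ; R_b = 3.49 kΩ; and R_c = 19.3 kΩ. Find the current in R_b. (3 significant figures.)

I ≈ 8.82 mA

Conductances: ΣG = 1/16.3 + 1/3.49 + 1/19.3 = 0.3997 (1/kΩ).
By the current-divider rule, I = I_0 · G_k/ΣG = 12.3 × 0.7169 = 8.818 mA.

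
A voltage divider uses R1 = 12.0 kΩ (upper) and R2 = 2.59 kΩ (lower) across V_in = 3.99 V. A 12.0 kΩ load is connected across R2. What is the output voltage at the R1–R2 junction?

V_out ≈ 0.602 V

The load sits in parallel with R2, giving an effective lower resistance R2' = R2·R_L/(R2+R_L) = 2.130 kΩ.
Then V_out = V_in · R2'/(R1 + R2') = 3.99 × 2.130/14.13 = 0.6015 V.
(Unloaded it would be 0.708 V; the load pulls it down.)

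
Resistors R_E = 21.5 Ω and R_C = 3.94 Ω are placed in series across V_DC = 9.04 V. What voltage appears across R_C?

ΣR = 21.5 + 3.94 = 25.44 Ω.
V = V_DC · R/ΣR = 9.04 × 0.1549 = 1.400 V.

V ≈ 1.40 V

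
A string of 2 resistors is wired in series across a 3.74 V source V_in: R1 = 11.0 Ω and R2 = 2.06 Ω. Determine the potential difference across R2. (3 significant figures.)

Total series resistance ΣR = 11.0 + 2.06 = 13.06 Ω.
Voltage divider: V = V_in · (2.060 / 13.06) = 3.74 × 0.1577 = 0.5899 V.

V ≈ 0.590 V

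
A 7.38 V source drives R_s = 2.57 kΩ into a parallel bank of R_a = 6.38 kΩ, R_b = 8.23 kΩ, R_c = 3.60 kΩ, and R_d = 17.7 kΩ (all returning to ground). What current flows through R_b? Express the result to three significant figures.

Parallel bank: R_p = 1/(1/6.38 + 1/8.23 + 1/3.60 + 1/17.7) = 1.633 kΩ.
V_A = 7.38 × 1.633/4.203 = 2.867 V.
Branch current I = V_A/R_b = 2.867/8.23 = 0.3484 mA.

I ≈ 0.348 mA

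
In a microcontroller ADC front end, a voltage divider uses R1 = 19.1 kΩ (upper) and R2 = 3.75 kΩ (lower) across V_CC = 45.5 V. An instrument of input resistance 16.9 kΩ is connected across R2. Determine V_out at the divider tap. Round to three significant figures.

The load sits in parallel with R2, giving an effective lower resistance R2' = R2·R_L/(R2+R_L) = 3.069 kΩ.
Now apply the divider: V_out = 45.5 × 0.1384 = 6.299 V.

V_out ≈ 6.30 V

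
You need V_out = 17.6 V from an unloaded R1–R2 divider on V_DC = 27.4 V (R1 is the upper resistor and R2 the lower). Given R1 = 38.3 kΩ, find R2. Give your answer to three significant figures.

R2 ≈ 68.8 kΩ

Required fraction k = V_out/V_DC = 0.6423.
So R2 = R1 · V_out/(V_DC − V_out) = 38.3 × 17.6/(27.4 − 17.6) = 38.3 × 1.796 = 68.78 kΩ.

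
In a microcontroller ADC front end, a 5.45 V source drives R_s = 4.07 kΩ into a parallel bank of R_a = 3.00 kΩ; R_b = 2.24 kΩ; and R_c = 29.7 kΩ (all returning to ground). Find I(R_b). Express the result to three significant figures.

Parallel bank: R_p = 1/(1/3.00 + 1/2.24 + 1/29.7) = 1.229 kΩ.
Node voltage V_A = V_CC · R_p/(R_s + R_p) = 5.45 × 0.2320 = 1.264 V.
I(R_b) = V_A / R_b = 1.264/2.24 = 0.5644 mA.

I ≈ 0.564 mA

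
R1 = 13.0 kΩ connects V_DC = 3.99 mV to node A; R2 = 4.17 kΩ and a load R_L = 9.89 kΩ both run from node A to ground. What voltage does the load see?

The load sits in parallel with R2, giving an effective lower resistance R2' = R2·R_L/(R2+R_L) = 2.933 kΩ.
Voltage divider with the loaded lower leg: V_out = 3.99 × 2.933/(13.0 + 2.933) = 3.99 × 0.1841 = 0.7345 mV.

V_out ≈ 0.735 mV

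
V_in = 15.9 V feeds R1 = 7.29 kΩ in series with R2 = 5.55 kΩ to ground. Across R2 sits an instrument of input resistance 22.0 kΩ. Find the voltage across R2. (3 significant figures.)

R2 ‖ R_L = (5.55 × 22.0)/(5.55 + 22.0) = 4.432 kΩ.
Then V_out = V_in · R2'/(R1 + R2') = 15.9 × 4.432/11.72 = 6.012 V.

V_out ≈ 6.01 V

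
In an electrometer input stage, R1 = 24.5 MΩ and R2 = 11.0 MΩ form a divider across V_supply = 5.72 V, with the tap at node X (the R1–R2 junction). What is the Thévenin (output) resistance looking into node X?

R_th ≈ 7.59 MΩ

With V_supply suppressed (replaced by a short), R_th = R1 ‖ R2 = (24.50 × 11.0)/(24.50 + 11.0) = 7.592 MΩ.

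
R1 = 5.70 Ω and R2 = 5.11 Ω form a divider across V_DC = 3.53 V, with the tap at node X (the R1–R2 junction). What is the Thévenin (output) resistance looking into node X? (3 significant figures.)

R_th ≈ 2.69 Ω

Zeroing V_DC shorts the top of R1 to ground, so R_th = R1 ‖ R2 = 2.694 Ω.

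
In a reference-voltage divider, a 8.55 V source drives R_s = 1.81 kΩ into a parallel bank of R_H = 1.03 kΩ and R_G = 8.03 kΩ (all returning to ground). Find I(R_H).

Parallel bank: R_p = 1/(1/1.03 + 1/8.03) = 0.9129 kΩ.
V_A = 8.55 × 0.9129/2.723 = 2.867 V.
Branch current I = V_A/R_H = 2.867/1.03 = 2.783 mA.

I ≈ 2.78 mA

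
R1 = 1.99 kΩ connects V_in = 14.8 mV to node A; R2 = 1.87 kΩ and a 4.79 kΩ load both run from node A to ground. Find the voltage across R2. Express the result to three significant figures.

The load sits in parallel with R2, giving an effective lower resistance R2' = R2·R_L/(R2+R_L) = 1.345 kΩ.
Now apply the divider: V_out = 14.8 × 0.4033 = 5.969 mV.

V_out ≈ 5.97 mV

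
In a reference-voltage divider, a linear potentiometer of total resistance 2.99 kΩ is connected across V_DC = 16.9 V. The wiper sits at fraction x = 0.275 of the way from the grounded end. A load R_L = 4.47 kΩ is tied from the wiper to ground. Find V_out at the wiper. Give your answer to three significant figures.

Split the track: R_lower = x·R_p = 0.8223 kΩ, R_upper = (1−x)·R_p = 2.168 kΩ.
Lower segment in parallel with the load: 0.8223 ‖ 4.47 = 0.6945 kΩ.
V_out = 16.9 × 0.6945/(2.168 + 0.6945) = 4.101 V.

V_out ≈ 4.10 V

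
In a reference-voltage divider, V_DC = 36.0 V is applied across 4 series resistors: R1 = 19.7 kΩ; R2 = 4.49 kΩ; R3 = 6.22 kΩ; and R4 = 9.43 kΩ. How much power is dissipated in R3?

P ≈ 5.08 mW

Series current I = V_DC/ΣR = 36.0/39.84 = 0.9036 mA.
P(R3) = I²·R3 = (0.9036)² × 6.22 = 5.079 mW.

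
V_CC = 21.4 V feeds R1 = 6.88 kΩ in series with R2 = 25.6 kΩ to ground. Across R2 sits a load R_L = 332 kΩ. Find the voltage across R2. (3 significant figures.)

R2 ‖ R_L = (25.6 × 332)/(25.6 + 332) = 23.77 kΩ.
Then V_out = V_CC · R2'/(R1 + R2') = 21.4 × 23.77/30.65 = 16.60 V.

V_out ≈ 16.6 V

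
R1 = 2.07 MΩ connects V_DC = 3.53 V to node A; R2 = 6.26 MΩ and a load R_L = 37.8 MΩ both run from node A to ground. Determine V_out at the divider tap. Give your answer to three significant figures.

V_out ≈ 2.55 V

R2 ‖ R_L = (6.26 × 37.8)/(6.26 + 37.8) = 5.371 MΩ.
Voltage divider with the loaded lower leg: V_out = 3.53 × 5.371/(2.07 + 5.371) = 3.53 × 0.7218 = 2.548 V.
(Unloaded it would be 2.65 V; the load pulls it down.)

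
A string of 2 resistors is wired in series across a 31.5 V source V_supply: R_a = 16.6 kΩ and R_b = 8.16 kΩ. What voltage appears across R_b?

V ≈ 10.4 V

Total series resistance ΣR = 16.6 + 8.16 = 24.76 kΩ.
V = V_supply · R/ΣR = 31.5 × 0.3296 = 10.38 V.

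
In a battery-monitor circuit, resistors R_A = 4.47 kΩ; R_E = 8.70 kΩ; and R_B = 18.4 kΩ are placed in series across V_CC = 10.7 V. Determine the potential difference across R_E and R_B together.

V ≈ 9.18 V

Series total: ΣR = 4.47 + 8.70 + 18.4 = 31.57 kΩ.
R_{R_E..R_B} = 8.70 + 18.4 = 27.10 kΩ.
By the voltage-divider rule, V = 10.7 × 27.10/31.57 = 9.185 V.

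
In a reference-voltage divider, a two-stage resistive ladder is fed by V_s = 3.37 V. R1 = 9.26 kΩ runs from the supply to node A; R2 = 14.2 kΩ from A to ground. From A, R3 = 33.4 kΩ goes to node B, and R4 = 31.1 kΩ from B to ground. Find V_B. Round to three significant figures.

Node A sees R2 in parallel with the series input of stage 2, R3 + R4 = 64.50 kΩ.
R2 ‖ (R3+R4) = 11.64 kΩ.
So V_A = 3.37 × 0.5569 = 1.877 V.
Stage 2 is unloaded, so V_B = V_A · R4/(R3+R4) = 1.877 × 31.1/64.50 = 0.9049 V.

V_B ≈ 0.905 V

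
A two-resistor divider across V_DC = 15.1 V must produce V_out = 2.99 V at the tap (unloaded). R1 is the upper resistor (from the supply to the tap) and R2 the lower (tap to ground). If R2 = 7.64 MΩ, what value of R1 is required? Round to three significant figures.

R1 ≈ 30.9 MΩ

Required fraction k = V_out/V_DC = 0.1980.
Rearranging, R1 = R2·(1−k)/k = 7.64 × 4.050 = 30.94 MΩ.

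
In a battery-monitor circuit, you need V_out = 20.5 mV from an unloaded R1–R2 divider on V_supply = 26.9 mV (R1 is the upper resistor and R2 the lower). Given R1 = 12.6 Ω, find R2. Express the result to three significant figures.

R2 ≈ 40.4 Ω

The divider ratio is R2/(R1+R2) = 20.5/26.9 = 0.7621.
R2 = R1 · 0.7621/(1 − 0.7621) = 40.36 Ω.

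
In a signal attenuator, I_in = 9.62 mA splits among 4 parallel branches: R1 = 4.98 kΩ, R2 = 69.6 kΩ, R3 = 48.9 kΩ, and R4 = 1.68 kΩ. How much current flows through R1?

Conductances: ΣG = 1/4.98 + 1/69.6 + 1/48.9 + 1/1.68 = 0.8309 (1/kΩ).
R1 takes the fraction G_k/ΣG = 0.2008/0.8309 = 0.2417, so I = 9.62 × 0.2417 = 2.325 mA.

I ≈ 2.32 mA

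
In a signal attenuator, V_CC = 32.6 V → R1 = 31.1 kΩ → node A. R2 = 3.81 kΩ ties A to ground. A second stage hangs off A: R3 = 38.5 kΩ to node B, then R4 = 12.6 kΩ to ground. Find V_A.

V_A ≈ 3.34 V

Node A sees R2 in parallel with the series input of stage 2, R3 + R4 = 51.10 kΩ.
Effective lower resistance at A: R2 ‖ 51.10 = 3.546 kΩ.
So V_A = 32.6 × 0.1023 = 3.336 V.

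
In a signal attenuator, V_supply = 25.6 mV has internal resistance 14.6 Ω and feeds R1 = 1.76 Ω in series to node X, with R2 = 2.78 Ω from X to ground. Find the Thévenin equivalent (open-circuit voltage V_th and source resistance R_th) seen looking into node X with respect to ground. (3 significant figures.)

V_th ≈ 3.72 mV, R_th ≈ 2.38 Ω

R1' = 14.6 + 1.76 = 16.36 Ω (source resistance + R1).
V_th is the unloaded tap voltage: V_supply · R2/(R1'+R2) = 25.6 × 0.1452 = 3.718 mV.
With V_supply suppressed (replaced by a short), R_th = R1' ‖ R2 = (16.36 × 2.78)/(16.36 + 2.78) = 2.376 Ω.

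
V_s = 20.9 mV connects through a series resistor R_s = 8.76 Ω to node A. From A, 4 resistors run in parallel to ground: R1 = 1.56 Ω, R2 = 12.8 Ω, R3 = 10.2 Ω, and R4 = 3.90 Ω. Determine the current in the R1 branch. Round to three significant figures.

Parallel bank: R_p = 1/(1/1.56 + 1/12.8 + 1/10.2 + 1/3.90) = 0.9314 Ω.
V_A by voltage divider: V_A = 20.9 × 0.9314/(8.76 + 0.9314) = 2.009 mV.
Branch current I = V_A/R1 = 2.009/1.56 = 1.288 mA.
(Equivalently: I_total = 2.157 mA, then current-divider fraction G_k/ΣG = 0.5971.)

I ≈ 1.29 mA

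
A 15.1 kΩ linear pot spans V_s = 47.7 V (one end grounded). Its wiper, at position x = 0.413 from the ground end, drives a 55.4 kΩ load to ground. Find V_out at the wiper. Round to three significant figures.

Split the track: R_lower = x·R_p = 6.236 kΩ, R_upper = (1−x)·R_p = 8.864 kΩ.
(x·R_p) ‖ R_L = 5.605 kΩ.
V_out = 47.7 × 5.605/(8.864 + 5.605) = 18.48 V.

V_out ≈ 18.5 V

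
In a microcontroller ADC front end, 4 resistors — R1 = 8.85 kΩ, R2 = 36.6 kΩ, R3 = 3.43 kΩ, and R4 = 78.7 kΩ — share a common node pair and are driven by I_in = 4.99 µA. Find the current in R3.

ΣG = 1/8.85 + 1/36.6 + 1/3.43 + 1/78.7 = 0.4446.
By the current-divider rule, I = I_in · G_k/ΣG = 4.99 × 0.6558 = 3.272 µA.

I ≈ 3.27 µA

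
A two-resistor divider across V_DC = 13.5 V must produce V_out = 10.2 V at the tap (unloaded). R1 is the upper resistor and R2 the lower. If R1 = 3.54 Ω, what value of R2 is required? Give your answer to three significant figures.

V_out/V_DC = R2/(R1+R2) = 0.7556.
So R2 = R1 · V_out/(V_DC − V_out) = 3.54 × 10.2/(13.5 − 10.2) = 3.54 × 3.091 = 10.94 Ω.

R2 ≈ 10.9 Ω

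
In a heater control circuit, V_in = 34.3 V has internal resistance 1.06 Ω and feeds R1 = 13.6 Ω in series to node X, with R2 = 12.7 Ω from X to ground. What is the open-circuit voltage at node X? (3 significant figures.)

R1' = 1.06 + 13.6 = 14.66 Ω (source resistance + R1).
Open-circuit (no load on X): V_th = V_in · R2/(R1' + R2) = 34.3 × 12.7/(14.66 + 12.7) = 15.92 V.

V_th ≈ 15.9 V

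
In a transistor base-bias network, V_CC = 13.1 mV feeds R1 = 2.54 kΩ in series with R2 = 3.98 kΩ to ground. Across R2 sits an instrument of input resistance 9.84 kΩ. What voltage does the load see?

R2 ‖ R_L = (3.98 × 9.84)/(3.98 + 9.84) = 2.834 kΩ.
Voltage divider with the loaded lower leg: V_out = 13.1 × 2.834/(2.54 + 2.834) = 13.1 × 0.5273 = 6.908 mV.
(Unloaded it would be 8.00 mV; the load pulls it down.)

V_out ≈ 6.91 mV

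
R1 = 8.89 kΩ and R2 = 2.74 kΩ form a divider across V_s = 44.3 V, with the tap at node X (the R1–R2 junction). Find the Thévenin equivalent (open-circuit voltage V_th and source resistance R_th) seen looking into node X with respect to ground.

With X open, the divider is unloaded: V_th = 44.3 × 2.74/11.63 = 10.44 V.
Looking into X with the source shorted: R_th = R1·R2/(R1+R2) = 8.890 × 2.74/11.63 = 2.094 kΩ.

V_th ≈ 10.4 V, R_th ≈ 2.09 kΩ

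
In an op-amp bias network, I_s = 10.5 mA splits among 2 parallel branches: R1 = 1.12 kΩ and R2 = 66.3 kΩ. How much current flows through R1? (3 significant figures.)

I ≈ 10.3 mA

For two parallel branches, I_k = I_s · (other R)/(sum of R).
So I = 10.5 × 66.3/67.42 = 10.33 mA.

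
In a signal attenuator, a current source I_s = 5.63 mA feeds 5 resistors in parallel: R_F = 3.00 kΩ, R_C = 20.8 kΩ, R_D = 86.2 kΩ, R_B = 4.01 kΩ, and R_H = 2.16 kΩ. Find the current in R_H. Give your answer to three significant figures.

I ≈ 2.36 mA

Conductances: ΣG = 1/3.00 + 1/20.8 + 1/86.2 + 1/4.01 + 1/2.16 = 1.105 (1/kΩ).
By the current-divider rule, I = I_s · G_k/ΣG = 5.63 × 0.4188 = 2.358 mA.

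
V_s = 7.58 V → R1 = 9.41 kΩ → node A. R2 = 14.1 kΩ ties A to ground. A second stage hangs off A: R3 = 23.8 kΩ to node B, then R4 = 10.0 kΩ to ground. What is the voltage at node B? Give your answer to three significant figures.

V_B ≈ 1.15 V

The second stage (R3 + R4 = 33.80 kΩ) loads node A in parallel with R2.
R2 ‖ (R3+R4) = 9.949 kΩ.
So V_A = 7.58 × 0.5139 = 3.896 V.
Stage 2 is unloaded, so V_B = V_A · R4/(R3+R4) = 3.896 × 10.0/33.80 = 1.153 V.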